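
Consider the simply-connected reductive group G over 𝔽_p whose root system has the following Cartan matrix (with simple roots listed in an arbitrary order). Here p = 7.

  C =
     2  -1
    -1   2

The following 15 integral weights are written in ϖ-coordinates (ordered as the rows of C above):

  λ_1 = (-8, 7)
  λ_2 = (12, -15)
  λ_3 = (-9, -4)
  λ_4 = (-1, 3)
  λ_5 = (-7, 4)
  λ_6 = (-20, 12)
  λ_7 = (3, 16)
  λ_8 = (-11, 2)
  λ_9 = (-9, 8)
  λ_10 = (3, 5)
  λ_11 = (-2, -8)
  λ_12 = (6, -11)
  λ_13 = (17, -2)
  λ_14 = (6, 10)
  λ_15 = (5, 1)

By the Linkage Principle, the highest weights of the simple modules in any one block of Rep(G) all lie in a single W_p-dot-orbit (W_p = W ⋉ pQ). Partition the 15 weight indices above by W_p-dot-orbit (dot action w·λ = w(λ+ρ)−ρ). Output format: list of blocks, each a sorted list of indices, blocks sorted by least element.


Dynkin diagram of C (from the 2 off-diagonal −1 entries): A_2.

Alcove-folded reps (p=7, 15 weights, presented ϖ-order):

    [1] (6, 0)
    [2] (6, 0)
    [3] (1, 3)
    [4] (0, 4)
    [5] (5, 1)
    [6] (5, 1)
    [7] (0, 4)
    [8] (0, 4)
    [9] (5, 1)
    [10] (1, 3)
    [11] (6, 0)
    [12] (0, 4)
    [13] (1, 3)
    [14] (0, 4)
    [15] (5, 1)

These 15 weights hit 4 W_7-dot-orbits; sizes (3, 3, 5, 4):

[[1, 2, 11], [3, 10, 13], [4, 7, 8, 12, 14], [5, 6, 9, 15]]


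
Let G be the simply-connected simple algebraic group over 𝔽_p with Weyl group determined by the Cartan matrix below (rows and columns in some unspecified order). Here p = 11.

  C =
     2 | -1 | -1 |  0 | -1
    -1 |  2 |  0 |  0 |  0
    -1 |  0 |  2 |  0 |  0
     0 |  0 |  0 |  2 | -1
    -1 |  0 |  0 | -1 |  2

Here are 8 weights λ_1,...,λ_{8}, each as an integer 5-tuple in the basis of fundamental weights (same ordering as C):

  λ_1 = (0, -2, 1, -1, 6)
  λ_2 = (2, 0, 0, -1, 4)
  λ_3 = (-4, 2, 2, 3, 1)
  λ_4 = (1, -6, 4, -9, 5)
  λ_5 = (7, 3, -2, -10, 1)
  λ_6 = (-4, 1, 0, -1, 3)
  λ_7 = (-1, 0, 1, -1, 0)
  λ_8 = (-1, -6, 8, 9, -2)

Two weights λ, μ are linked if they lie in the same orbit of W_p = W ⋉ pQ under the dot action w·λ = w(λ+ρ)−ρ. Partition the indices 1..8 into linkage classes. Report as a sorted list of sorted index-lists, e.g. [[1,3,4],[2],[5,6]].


D_5 Cartan matrix, 5 simple roots permuted; ρ=(1,1,1,1,1).

W_11-reps of the 8 weights in Ā_11 (same 5-coord order as C):

    1: (0, 1, 2, 0, 1)
    2: (1, 1, 1, 2, 0)
    3: (2, 0, 0, 3, 1)
    4: (2, 0, 0, 3, 1)
    5: (0, 1, 2, 0, 1)
    6: (0, 1, 2, 0, 1)
    7: (0, 1, 2, 0, 1)
    8: (1, 1, 1, 2, 0)

3 distinct reps among the 8 weights ⇒ 3 W_11-linkage classes:

[[1, 5, 6, 7], [2, 8], [3, 4]]


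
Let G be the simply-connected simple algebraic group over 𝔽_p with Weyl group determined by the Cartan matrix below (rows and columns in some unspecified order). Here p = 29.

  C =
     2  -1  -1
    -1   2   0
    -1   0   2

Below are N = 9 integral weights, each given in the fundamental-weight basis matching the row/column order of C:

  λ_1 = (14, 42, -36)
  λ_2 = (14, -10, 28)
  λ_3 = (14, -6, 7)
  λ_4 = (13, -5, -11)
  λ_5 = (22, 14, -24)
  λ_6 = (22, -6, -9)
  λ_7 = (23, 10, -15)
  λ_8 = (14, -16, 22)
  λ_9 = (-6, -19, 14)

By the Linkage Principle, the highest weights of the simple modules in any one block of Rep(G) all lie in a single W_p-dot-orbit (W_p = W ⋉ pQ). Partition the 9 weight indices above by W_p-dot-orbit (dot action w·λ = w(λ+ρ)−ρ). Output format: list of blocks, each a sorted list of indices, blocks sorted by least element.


A_3 Cartan matrix, 3 simple roots permuted; ρ=(1,1,1).

Folding the 9 weights λ_j+ρ into Ā_29 (reps in the given 3-coord order):

  λ_1 → (0, 6, 14) · λ_2 → (0, 6, 14) · λ_3 → (10, 5, 8) · λ_4 → (0, 4, 10) · λ_5 → (0, 6, 14) · λ_6 → (10, 5, 8) · λ_7 → (10, 5, 8) · λ_8 → (0, 6, 14) · λ_9 → (10, 5, 8)

These 9 weights hit 3 W_29-dot-orbits; sizes (4, 4, 1):

[[1, 2, 5, 8], [3, 6, 7, 9], [4]]


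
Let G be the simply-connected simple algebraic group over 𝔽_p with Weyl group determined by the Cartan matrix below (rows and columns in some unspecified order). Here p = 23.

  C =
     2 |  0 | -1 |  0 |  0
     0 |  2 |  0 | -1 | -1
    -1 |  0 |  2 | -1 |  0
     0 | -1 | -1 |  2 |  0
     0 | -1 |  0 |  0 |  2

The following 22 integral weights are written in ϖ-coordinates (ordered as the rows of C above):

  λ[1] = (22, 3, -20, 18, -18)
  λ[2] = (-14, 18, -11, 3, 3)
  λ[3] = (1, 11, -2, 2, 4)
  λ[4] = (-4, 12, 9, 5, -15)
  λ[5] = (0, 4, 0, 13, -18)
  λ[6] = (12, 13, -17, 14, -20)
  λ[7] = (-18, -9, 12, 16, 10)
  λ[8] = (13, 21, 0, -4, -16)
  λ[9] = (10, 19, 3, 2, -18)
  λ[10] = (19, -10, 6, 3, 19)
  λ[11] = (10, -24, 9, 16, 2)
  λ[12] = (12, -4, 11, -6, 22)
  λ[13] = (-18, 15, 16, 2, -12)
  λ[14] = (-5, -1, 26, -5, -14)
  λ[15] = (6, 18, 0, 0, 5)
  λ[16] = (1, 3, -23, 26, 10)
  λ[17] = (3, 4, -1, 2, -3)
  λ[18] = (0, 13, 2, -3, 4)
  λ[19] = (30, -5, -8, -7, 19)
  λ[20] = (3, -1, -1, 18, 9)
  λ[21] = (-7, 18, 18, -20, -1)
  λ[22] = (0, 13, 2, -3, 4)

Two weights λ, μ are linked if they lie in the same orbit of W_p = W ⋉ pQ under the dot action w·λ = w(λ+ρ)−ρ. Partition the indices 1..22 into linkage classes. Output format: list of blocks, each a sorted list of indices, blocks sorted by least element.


Cartan matrix: type A_5 (|W|=720); un-permuting the 5 rows.

Each λ_j+ρ reduced to Ā_23; 5-tuples below use C's row order:

  [1] (0, 0, 6, 13, 0);  [2] (0, 0, 6, 13, 0);  [3] (1, 12, 1, 2, 5);  [4] (3, 1, 4, 5, 7);  [5] (1, 12, 1, 2, 5);  [6] (3, 1, 4, 5, 7);  [7] (3, 1, 4, 5, 7);  [8] (1, 4, 2, 1, 4);  [9] (4, 3, 0, 3, 2);  [10] (1, 4, 2, 1, 4);  [11] (4, 3, 0, 3, 2);  [12] (4, 3, 0, 3, 2);  [13] (4, 3, 0, 3, 2);  [14] (0, 0, 6, 13, 0);  [15] (1, 12, 1, 2, 5);  [16] (1, 4, 2, 1, 4);  [17] (4, 3, 0, 3, 2);  [18] (1, 12, 1, 2, 5);  [19] (3, 1, 4, 5, 7);  [20] (0, 0, 6, 13, 0);  [21] (0, 0, 6, 13, 0);  [22] (1, 12, 1, 2, 5)

Grouping the 22 weights by Ā_23-representative: 5 linkage classes.

[[1, 2, 14, 20, 21], [3, 5, 15, 18, 22], [4, 6, 7, 19], [8, 10, 16], [9, 11, 12, 13, 17]]


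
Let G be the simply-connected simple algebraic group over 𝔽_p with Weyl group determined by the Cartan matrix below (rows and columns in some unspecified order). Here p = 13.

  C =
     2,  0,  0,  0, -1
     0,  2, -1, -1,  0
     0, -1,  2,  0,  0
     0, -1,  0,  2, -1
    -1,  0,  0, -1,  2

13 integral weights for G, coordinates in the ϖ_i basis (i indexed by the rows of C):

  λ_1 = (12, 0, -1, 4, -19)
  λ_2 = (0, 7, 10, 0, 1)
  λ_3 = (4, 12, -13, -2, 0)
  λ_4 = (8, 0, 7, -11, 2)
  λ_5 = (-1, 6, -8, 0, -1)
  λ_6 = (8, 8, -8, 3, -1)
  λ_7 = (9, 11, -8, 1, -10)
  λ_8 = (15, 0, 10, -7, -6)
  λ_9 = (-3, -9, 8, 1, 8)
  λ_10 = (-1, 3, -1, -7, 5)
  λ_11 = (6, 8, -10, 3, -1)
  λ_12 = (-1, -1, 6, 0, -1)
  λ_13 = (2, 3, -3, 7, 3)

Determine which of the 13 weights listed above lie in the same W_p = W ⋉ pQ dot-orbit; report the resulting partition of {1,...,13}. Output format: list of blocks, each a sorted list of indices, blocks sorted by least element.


A_5 Cartan matrix, 5 simple roots permuted; ρ=(1,1,1,1,1).

Each λ_j+ρ reduced to Ā_13; 5-tuples below use C's row order:

  λ_1+ρ ↦ (0, 0, 7, 1, 0)
  λ_2+ρ ↦ (2, 2, 1, 6, 1)
  λ_3+ρ ↦ (0, 0, 7, 1, 0)
  λ_4+ρ ↦ (2, 2, 1, 6, 1)
  λ_5+ρ ↦ (0, 0, 7, 1, 0)
  λ_6+ρ ↦ (0, 0, 2, 4, 0)
  λ_7+ρ ↦ (1, 2, 3, 5, 1)
  λ_8+ρ ↦ (1, 2, 3, 5, 1)
  λ_9+ρ ↦ (2, 2, 1, 6, 1)
  λ_10+ρ ↦ (0, 0, 2, 4, 0)
  λ_11+ρ ↦ (0, 0, 2, 4, 0)
  λ_12+ρ ↦ (0, 0, 7, 1, 0)
  λ_13+ρ ↦ (2, 2, 1, 6, 1)

These 13 weights hit 4 W_13-dot-orbits; sizes (4, 4, 3, 2):

[[1, 3, 5, 12], [2, 4, 9, 13], [6, 10, 11], [7, 8]]


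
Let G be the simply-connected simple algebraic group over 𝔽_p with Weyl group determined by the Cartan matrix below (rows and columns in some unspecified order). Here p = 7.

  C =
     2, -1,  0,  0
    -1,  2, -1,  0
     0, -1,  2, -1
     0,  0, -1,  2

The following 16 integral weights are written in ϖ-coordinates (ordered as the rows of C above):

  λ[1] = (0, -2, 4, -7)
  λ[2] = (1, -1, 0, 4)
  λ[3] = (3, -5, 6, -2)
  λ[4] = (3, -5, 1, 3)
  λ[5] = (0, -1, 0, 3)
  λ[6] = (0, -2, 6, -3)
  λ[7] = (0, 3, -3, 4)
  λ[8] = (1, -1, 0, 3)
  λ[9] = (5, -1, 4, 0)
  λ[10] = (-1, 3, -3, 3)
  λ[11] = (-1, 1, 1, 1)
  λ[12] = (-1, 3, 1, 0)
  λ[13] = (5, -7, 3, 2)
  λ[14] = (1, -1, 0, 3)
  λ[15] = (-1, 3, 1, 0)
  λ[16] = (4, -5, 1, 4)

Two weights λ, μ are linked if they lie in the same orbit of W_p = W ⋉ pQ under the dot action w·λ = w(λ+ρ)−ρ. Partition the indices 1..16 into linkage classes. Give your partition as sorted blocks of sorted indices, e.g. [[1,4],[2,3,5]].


A_4 Cartan matrix, 4 simple roots permuted; ρ=(1,1,1,1).

λ_j+ρ reflected into Ā_7 (⟨·,θ^∨⟩≤7); 4-tuples as given:

    λ_1+ρ ↦ (1, 0, 1, 4)
    λ_2+ρ ↦ (1, 0, 1, 4)
    λ_3+ρ ↦ (0, 4, 2, 1)
    λ_4+ρ ↦ (0, 2, 2, 2)
    λ_5+ρ ↦ (1, 0, 1, 4)
    λ_6+ρ ↦ (0, 1, 4, 2)
    λ_7+ρ ↦ (0, 2, 2, 2)
    λ_8+ρ ↦ (2, 0, 1, 4)
    λ_9+ρ ↦ (1, 0, 1, 4)
    λ_10+ρ ↦ (0, 2, 2, 2)
    λ_11+ρ ↦ (0, 2, 2, 2)
    λ_12+ρ ↦ (0, 4, 2, 1)
    λ_13+ρ ↦ (0, 4, 2, 1)
    λ_14+ρ ↦ (2, 0, 1, 4)
    λ_15+ρ ↦ (0, 4, 2, 1)
    λ_16+ρ ↦ (0, 2, 2, 2)

These 16 weights hit 5 W_7-dot-orbits; sizes (4, 4, 5, 1, 2):

[[1, 2, 5, 9], [3, 12, 13, 15], [4, 7, 10, 11, 16], [6], [8, 14]]


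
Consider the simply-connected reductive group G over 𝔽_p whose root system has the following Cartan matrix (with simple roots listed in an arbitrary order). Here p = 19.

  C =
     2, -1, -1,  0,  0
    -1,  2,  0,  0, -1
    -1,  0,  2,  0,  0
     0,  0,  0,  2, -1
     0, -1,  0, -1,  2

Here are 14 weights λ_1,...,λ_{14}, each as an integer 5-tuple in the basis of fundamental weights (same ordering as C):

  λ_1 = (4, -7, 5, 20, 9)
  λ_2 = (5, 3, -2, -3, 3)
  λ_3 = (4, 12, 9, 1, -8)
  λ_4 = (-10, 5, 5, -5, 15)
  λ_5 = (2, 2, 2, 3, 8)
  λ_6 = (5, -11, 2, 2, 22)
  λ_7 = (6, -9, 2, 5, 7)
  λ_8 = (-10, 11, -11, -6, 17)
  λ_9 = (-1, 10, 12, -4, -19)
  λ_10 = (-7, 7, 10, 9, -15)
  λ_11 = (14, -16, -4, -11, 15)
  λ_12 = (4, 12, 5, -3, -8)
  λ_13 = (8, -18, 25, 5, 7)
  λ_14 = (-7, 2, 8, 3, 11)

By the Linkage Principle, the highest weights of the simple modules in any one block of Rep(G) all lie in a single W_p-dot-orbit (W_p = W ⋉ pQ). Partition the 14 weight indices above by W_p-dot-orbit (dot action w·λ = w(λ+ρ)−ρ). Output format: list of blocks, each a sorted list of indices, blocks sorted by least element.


Cartan matrix: type A_5 (|W|=720); un-permuting the 5 rows.

Ā_19 reps of the 14 weights (A_5, coords as presented):

  1: (5, 4, 1, 2, 2) · 2: (5, 4, 1, 2, 2) · 3: (5, 4, 1, 2, 2) · 4: (3, 3, 0, 1, 9) · 5: (3, 3, 0, 1, 9) · 6: (3, 3, 0, 1, 9) · 7: (1, 7, 2, 6, 0) · 8: (1, 7, 2, 6, 0) · 9: (1, 7, 2, 6, 0) · 10: (5, 4, 1, 2, 2) · 11: (3, 3, 0, 1, 9) · 12: (5, 4, 1, 2, 2) · 13: (1, 7, 2, 6, 0) · 14: (3, 3, 0, 1, 9)

Linkage partition of the 14 weights (3 classes, p=19):

[[1, 2, 3, 10, 12], [4, 5, 6, 11, 14], [7, 8, 9, 13]]


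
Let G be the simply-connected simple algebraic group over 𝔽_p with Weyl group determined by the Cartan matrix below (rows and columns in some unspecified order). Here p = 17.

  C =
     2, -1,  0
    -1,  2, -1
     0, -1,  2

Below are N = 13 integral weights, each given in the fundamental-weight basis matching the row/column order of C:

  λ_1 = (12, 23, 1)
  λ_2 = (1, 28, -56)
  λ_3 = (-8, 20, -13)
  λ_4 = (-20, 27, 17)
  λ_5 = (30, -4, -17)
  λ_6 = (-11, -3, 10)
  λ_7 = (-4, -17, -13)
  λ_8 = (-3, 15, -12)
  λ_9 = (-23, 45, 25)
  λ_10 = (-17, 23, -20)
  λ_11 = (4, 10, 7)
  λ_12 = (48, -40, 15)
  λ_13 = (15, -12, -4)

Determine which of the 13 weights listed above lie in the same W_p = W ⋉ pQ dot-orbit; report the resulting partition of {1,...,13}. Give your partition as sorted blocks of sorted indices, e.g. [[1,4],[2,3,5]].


Root system A_3: the 3×3 matrix C matches after relabeling.

Each λ_j+ρ reduced to Ā_17; 3-tuples below use C's row order:

  1: (3, 2, 8);  2: (3, 2, 8);  3: (3, 2, 8);  4: (2, 9, 1);  5: (2, 3, 11);  6: (2, 9, 1);  7: (2, 3, 11);  8: (2, 3, 11);  9: (5, 4, 1);  10: (2, 9, 1);  11: (2, 9, 1);  12: (2, 9, 1);  13: (2, 3, 11)

The 13 indices split into 4 linkage classes (same alcove rep ⇔ same W_17-dot-orbit):

[[1, 2, 3], [4, 6, 10, 11, 12], [5, 7, 8, 13], [9]]


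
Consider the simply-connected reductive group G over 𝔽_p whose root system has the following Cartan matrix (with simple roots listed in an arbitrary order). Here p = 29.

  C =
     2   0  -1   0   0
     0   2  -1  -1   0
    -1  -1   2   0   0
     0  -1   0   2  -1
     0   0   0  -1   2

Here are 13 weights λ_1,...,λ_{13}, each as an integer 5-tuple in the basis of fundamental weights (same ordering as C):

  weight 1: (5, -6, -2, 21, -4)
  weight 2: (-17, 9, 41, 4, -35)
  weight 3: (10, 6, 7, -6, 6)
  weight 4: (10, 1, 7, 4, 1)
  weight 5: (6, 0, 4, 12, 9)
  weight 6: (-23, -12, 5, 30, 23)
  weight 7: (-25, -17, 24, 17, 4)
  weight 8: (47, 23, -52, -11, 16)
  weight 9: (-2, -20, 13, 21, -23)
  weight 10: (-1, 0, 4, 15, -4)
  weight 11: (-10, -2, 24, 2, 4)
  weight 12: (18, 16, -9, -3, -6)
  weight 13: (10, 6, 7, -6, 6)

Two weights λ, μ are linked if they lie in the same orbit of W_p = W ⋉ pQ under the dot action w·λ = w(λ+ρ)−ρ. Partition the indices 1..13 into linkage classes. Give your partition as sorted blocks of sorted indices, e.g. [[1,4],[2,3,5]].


C ↔ A_5 under row/col permutation; |W(A_5)| = 720.

Alcove-folded reps (p=29, 13 weights, presented ϖ-order):

  [1] (0, 1, 5, 13, 3)
  [2] (0, 1, 5, 13, 3)
  [3] (11, 2, 8, 5, 2)
  [4] (11, 2, 8, 5, 2)
  [5] (0, 1, 5, 13, 3)
  [6] (6, 1, 15, 2, 2)
  [7] (6, 1, 15, 2, 2)
  [8] (11, 2, 8, 5, 2)
  [9] (0, 1, 5, 13, 3)
  [10] (0, 1, 5, 13, 3)
  [11] (6, 1, 15, 2, 2)
  [12] (11, 2, 8, 5, 2)
  [13] (11, 2, 8, 5, 2)

Partition of {1..13} into 3 W_29-dot-orbits:

[[1, 2, 5, 9, 10], [3, 4, 8, 12, 13], [6, 7, 11]]


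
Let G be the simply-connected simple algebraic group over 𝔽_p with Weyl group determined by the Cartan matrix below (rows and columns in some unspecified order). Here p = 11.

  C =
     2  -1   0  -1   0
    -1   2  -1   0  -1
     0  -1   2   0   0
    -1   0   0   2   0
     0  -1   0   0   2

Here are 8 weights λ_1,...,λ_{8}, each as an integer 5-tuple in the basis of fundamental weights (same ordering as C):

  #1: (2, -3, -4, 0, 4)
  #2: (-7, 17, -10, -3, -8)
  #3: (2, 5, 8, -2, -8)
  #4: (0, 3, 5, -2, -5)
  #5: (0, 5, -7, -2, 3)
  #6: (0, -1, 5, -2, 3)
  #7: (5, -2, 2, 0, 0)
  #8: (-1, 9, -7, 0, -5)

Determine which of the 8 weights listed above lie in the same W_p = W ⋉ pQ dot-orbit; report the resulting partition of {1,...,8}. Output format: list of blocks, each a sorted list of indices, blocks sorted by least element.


Dynkin diagram of C (from the 8 off-diagonal −1 entries): D_5.

Ā_11 reps of the 8 weights (D_5, coords as presented):

    1: (1, 1, 2, 1, 0)
    2: (1, 1, 2, 1, 0)
    3: (1, 1, 2, 1, 0)
    4: (0, 0, 6, 1, 4)
    5: (0, 0, 6, 1, 4)
    6: (0, 0, 6, 1, 4)
    7: (1, 1, 2, 1, 0)
    8: (0, 0, 6, 1, 4)

The 8 indices split into 2 linkage classes (same alcove rep ⇔ same W_11-dot-orbit):

[[1, 2, 3, 7], [4, 5, 6, 8]]


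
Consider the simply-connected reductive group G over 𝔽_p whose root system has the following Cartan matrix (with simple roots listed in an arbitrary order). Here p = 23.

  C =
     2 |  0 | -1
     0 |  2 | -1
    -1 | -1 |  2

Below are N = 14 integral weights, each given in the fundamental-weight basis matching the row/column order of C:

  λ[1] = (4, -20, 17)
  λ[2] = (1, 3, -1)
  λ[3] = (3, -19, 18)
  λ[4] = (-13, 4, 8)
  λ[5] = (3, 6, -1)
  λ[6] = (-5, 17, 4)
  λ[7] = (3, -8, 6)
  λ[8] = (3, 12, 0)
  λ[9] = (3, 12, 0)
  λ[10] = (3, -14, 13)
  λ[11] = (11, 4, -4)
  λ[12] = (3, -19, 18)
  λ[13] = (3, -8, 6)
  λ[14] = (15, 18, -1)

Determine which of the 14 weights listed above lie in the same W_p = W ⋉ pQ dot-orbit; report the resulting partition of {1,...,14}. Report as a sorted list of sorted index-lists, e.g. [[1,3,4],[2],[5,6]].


Cartan matrix: type A_3 (|W|=24); un-permuting the 3 rows.

Ā_23 reps of the 14 weights (A_3, coords as presented):

  λ_1 → (4, 18, 1) · λ_2 → (2, 4, 0) · λ_3 → (4, 18, 1) · λ_4 → (9, 2, 3) · λ_5 → (4, 7, 0) · λ_6 → (4, 18, 1) · λ_7 → (4, 7, 0) · λ_8 → (4, 13, 1) · λ_9 → (4, 13, 1) · λ_10 → (4, 13, 1) · λ_11 → (9, 2, 3) · λ_12 → (4, 18, 1) · λ_13 → (4, 7, 0) · λ_14 → (4, 7, 0)

Partition of {1..14} into 5 W_23-dot-orbits:

[[1, 3, 6, 12], [2], [4, 11], [5, 7, 13, 14], [8, 9, 10]]


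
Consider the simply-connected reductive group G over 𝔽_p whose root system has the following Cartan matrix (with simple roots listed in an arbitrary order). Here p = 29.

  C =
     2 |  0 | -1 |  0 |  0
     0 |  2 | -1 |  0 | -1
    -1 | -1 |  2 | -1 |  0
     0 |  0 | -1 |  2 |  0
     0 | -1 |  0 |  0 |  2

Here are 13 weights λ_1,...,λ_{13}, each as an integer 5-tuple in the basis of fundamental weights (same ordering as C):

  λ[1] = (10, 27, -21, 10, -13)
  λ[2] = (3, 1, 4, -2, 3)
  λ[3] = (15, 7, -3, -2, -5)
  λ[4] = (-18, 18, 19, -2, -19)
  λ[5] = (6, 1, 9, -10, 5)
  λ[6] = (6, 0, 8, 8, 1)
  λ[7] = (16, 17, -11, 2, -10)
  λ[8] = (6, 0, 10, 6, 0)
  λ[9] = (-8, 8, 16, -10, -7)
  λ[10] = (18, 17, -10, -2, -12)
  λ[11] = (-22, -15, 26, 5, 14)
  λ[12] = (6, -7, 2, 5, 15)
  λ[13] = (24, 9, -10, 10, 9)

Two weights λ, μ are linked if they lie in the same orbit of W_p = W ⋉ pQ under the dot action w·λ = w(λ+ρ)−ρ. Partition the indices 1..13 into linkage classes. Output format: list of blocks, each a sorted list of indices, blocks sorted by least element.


Root system D_5: the 5×5 matrix C matches after relabeling.

λ_j+ρ reflected into Ā_29 (⟨·,θ^∨⟩≤29); 5-tuples as given:

  λ_1+ρ ↦ (7, 1, 2, 7, 8)
  λ_2+ρ ↦ (4, 2, 4, 1, 4)
  λ_3+ρ ↦ (13, 1, 1, 2, 4)
  λ_4+ρ ↦ (7, 2, 1, 9, 6)
  λ_5+ρ ↦ (7, 2, 1, 9, 6)
  λ_6+ρ ↦ (7, 2, 1, 9, 6)
  λ_7+ρ ↦ (7, 1, 2, 7, 8)
  λ_8+ρ ↦ (7, 1, 2, 7, 8)
  λ_9+ρ ↦ (7, 2, 1, 9, 6)
  λ_10+ρ ↦ (7, 1, 2, 7, 8)
  λ_11+ρ ↦ (13, 1, 1, 2, 4)
  λ_12+ρ ↦ (4, 3, 3, 3, 10)
  λ_13+ρ ↦ (7, 1, 2, 7, 8)

Grouping the 13 weights by Ā_29-representative: 5 linkage classes.

[[1, 7, 8, 10, 13], [2], [3, 11], [4, 5, 6, 9], [12]]


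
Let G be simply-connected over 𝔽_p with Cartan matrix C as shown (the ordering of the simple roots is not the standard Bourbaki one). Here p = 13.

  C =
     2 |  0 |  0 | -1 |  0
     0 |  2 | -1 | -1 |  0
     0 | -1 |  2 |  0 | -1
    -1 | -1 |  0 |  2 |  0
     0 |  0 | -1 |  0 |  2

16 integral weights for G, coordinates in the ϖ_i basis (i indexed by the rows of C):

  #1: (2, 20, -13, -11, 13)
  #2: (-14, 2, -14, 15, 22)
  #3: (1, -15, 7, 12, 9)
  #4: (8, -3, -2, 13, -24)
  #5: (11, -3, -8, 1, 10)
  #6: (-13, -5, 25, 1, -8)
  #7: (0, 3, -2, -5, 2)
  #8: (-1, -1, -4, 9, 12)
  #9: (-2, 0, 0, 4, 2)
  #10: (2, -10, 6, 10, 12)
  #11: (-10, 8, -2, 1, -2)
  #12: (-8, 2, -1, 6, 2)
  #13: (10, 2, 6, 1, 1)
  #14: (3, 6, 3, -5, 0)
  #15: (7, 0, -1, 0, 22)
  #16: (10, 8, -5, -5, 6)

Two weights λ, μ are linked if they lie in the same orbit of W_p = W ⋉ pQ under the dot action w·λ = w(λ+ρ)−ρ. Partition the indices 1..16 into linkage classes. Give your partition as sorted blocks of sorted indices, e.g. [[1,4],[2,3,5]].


Cartan matrix: type A_5 (|W|=720); un-permuting the 5 rows.

Folding the 16 weights λ_j+ρ into Ā_13 (reps in the given 5-coord order):

  λ_1 → (1, 0, 3, 1, 7) · λ_2 → (7, 3, 0, 0, 3) · λ_3 → (0, 3, 4, 4, 1) · λ_4 → (1, 0, 3, 1, 7) · λ_5 → (2, 0, 1, 7, 1) · λ_6 → (2, 0, 1, 7, 1) · λ_7 → (3, 1, 0, 0, 2) · λ_8 → (7, 3, 0, 0, 3) · λ_9 → (1, 1, 1, 4, 3) · λ_10 → (2, 0, 1, 7, 1) · λ_11 → (2, 0, 1, 7, 1) · λ_12 → (7, 3, 0, 0, 3) · λ_13 → (1, 0, 3, 1, 7) · λ_14 → (0, 3, 4, 4, 1) · λ_15 → (1, 0, 3, 1, 7) · λ_16 → (1, 1, 1, 4, 3)

The 16 indices split into 6 linkage classes (same alcove rep ⇔ same W_13-dot-orbit):

[[1, 4, 13, 15], [2, 8, 12], [3, 14], [5, 6, 10, 11], [7], [9, 16]]


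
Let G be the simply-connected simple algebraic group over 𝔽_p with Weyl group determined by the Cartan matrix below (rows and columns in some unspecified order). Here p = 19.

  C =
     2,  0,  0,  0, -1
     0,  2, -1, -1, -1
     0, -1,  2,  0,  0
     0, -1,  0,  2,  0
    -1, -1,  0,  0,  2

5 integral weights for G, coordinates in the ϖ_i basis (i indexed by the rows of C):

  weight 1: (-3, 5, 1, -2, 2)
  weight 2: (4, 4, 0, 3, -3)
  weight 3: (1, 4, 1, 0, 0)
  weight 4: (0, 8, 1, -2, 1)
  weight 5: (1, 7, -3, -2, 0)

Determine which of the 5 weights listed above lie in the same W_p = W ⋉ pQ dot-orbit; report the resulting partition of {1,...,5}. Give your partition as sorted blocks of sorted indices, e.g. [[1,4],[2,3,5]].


Cartan matrix: type D_5 (|W|=1920); un-permuting the 5 rows.

Each λ_j+ρ reduced to Ā_19; 5-tuples below use C's row order:

  [1] (2, 5, 2, 1, 1) · [2] (3, 3, 1, 4, 2) · [3] (2, 5, 2, 1, 1) · [4] (2, 5, 2, 1, 1) · [5] (2, 5, 2, 1, 1)

2 distinct reps among the 5 weights ⇒ 2 W_19-linkage classes:

[[1, 3, 4, 5], [2]]


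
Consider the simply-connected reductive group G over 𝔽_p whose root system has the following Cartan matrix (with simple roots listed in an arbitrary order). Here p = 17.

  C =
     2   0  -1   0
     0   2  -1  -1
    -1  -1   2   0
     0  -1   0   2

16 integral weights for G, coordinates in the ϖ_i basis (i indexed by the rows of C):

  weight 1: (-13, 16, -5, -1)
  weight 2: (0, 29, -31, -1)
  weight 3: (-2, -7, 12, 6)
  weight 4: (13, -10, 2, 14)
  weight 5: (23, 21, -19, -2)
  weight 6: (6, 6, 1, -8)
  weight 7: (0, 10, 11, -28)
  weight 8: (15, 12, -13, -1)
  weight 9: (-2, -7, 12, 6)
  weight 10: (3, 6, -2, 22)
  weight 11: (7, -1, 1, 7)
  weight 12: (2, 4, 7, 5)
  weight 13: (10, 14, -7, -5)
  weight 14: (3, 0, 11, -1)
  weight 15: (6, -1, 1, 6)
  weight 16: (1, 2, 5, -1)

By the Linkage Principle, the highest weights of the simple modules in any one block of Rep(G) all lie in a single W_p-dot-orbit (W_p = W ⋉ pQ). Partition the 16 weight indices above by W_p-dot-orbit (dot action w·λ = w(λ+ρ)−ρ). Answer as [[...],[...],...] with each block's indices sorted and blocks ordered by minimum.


Dynkin diagram of C (from the 6 off-diagonal −1 entries): A_4.

Each λ_j+ρ reduced to Ā_17; 4-tuples below use C's row order:

    λ_1+ρ ↦ (4, 1, 12, 0)
    λ_2+ρ ↦ (4, 1, 12, 0)
    λ_3+ρ ↦ (1, 6, 6, 1)
    λ_4+ρ ↦ (2, 3, 6, 0)
    λ_5+ρ ↦ (1, 6, 6, 1)
    λ_6+ρ ↦ (7, 0, 2, 7)
    λ_7+ρ ↦ (1, 6, 6, 1)
    λ_8+ρ ↦ (4, 1, 12, 0)
    λ_9+ρ ↦ (1, 6, 6, 1)
    λ_10+ρ ↦ (1, 6, 6, 1)
    λ_11+ρ ↦ (7, 0, 2, 7)
    λ_12+ρ ↦ (2, 5, 6, 1)
    λ_13+ρ ↦ (2, 5, 6, 1)
    λ_14+ρ ↦ (4, 1, 12, 0)
    λ_15+ρ ↦ (7, 0, 2, 7)
    λ_16+ρ ↦ (2, 3, 6, 0)

5 distinct reps among the 16 weights ⇒ 5 W_17-linkage classes:

[[1, 2, 8, 14], [3, 5, 7, 9, 10], [4, 16], [6, 11, 15], [12, 13]]


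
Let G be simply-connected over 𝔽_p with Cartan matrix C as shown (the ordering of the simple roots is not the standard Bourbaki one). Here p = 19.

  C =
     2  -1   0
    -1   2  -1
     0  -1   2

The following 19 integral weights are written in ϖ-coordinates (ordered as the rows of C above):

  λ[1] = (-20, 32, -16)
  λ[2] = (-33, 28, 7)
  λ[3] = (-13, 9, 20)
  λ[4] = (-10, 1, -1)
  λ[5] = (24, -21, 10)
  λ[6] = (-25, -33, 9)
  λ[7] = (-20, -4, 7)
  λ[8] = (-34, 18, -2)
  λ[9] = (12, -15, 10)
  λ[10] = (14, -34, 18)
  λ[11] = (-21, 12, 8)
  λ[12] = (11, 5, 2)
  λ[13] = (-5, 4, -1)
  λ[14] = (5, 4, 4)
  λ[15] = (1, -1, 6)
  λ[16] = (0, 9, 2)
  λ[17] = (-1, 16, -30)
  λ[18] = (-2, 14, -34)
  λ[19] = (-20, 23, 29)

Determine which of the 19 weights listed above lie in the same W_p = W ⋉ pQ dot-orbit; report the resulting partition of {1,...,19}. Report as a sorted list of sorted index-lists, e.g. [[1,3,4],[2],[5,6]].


A_3 Cartan matrix, 3 simple roots permuted; ρ=(1,1,1).

Folding the 19 weights λ_j+ρ into Ā_19 (reps in the given 3-coord order):

  [1] (4, 1, 0)
  [2] (1, 10, 3)
  [3] (2, 0, 7)
  [4] (2, 0, 7)
  [5] (1, 10, 3)
  [6] (1, 10, 3)
  [7] (0, 5, 11)
  [8] (4, 1, 0)
  [9] (1, 10, 3)
  [10] (4, 1, 0)
  [11] (10, 6, 1)
  [12] (10, 6, 1)
  [13] (4, 1, 0)
  [14] (6, 5, 5)
  [15] (2, 0, 7)
  [16] (1, 10, 3)
  [17] (2, 0, 7)
  [18] (4, 1, 0)
  [19] (0, 5, 11)

Linkage partition of the 19 weights (6 classes, p=19):

[[1, 8, 10, 13, 18], [2, 5, 6, 9, 16], [3, 4, 15, 17], [7, 19], [11, 12], [14]]


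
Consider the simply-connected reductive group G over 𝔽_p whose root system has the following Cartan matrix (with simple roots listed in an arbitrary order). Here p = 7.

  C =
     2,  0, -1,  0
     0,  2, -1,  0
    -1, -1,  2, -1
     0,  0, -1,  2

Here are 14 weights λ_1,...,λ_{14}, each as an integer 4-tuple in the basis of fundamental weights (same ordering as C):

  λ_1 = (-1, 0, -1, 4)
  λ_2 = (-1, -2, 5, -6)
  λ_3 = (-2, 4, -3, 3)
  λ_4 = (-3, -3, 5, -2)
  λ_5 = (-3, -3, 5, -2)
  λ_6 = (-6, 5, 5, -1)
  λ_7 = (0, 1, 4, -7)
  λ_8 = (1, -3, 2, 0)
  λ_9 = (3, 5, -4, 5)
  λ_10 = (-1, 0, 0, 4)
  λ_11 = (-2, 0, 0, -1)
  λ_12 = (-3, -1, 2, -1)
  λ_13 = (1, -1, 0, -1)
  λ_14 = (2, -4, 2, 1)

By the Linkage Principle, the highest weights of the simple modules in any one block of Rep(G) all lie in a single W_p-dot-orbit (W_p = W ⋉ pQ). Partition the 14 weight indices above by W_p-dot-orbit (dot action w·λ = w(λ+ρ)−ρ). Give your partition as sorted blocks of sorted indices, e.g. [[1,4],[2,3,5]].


C ↔ D_4 under row/col permutation; |W(D_4)| = 192.

Ā_7 reps of the 14 weights (D_4, coords as presented):

  λ_1 → (0, 1, 0, 5) · λ_2 → (0, 1, 0, 5) · λ_3 → (2, 2, 1, 1) · λ_4 → (2, 2, 1, 1) · λ_5 → (2, 2, 1, 1) · λ_6 → (0, 1, 0, 5) · λ_7 → (0, 1, 0, 5) · λ_8 → (2, 2, 1, 1) · λ_9 → (2, 0, 1, 0) · λ_10 → (0, 1, 0, 5) · λ_11 → (1, 1, 0, 0) · λ_12 → (2, 0, 1, 0) · λ_13 → (2, 0, 1, 0) · λ_14 → (2, 2, 1, 1)

The 14 indices split into 4 linkage classes (same alcove rep ⇔ same W_7-dot-orbit):

[[1, 2, 6, 7, 10], [3, 4, 5, 8, 14], [9, 12, 13], [11]]


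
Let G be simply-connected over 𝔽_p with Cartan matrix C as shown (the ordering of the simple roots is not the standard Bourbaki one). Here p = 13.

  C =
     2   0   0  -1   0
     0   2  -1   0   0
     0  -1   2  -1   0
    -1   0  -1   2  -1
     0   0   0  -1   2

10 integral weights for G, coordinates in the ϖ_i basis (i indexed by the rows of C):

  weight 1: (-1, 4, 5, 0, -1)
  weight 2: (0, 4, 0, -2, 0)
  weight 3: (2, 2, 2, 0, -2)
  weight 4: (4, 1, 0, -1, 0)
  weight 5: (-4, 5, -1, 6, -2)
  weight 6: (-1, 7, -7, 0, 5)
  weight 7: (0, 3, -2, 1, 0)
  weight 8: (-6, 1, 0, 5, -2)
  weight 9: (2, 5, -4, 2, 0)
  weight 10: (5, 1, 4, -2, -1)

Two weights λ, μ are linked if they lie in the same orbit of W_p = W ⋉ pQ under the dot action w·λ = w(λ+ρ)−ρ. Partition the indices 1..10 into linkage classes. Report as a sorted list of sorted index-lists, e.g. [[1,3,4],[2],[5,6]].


Type D_5, rank 5, |W|=1920; reorder rows/cols to standard.

Folding the 10 weights λ_j+ρ into Ā_13 (reps in the given 5-coord order):

    λ_1 → (0, 5, 0, 1, 0)
    λ_2 → (0, 5, 0, 1, 0)
    λ_3 → (3, 3, 3, 0, 1)
    λ_4 → (5, 2, 1, 0, 1)
    λ_5 → (3, 3, 3, 0, 1)
    λ_6 → (5, 2, 1, 0, 1)
    λ_7 → (1, 3, 1, 1, 1)
    λ_8 → (5, 2, 1, 0, 1)
    λ_9 → (3, 3, 3, 0, 1)
    λ_10 → (5, 2, 1, 0, 1)

Partition of {1..10} into 4 W_13-dot-orbits:

[[1, 2], [3, 5, 9], [4, 6, 8, 10], [7]]


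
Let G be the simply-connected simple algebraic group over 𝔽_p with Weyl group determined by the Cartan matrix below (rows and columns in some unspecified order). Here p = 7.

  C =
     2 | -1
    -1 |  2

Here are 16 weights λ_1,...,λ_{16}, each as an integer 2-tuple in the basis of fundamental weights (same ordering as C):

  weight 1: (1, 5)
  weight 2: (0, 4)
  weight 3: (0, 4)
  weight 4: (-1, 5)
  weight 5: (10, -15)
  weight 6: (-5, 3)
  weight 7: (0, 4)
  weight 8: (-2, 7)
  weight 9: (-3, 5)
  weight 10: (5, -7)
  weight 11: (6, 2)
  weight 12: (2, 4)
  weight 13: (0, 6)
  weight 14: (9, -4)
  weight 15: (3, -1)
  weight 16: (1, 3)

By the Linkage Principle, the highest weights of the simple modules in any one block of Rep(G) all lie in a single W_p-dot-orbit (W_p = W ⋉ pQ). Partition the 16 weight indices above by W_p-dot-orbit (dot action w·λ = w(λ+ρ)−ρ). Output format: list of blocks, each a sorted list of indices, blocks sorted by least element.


Dynkin diagram of C (from the 2 off-diagonal −1 entries): A_2.

Folding the 16 weights λ_j+ρ into Ā_7 (reps in the given 2-coord order):

    1: (1, 5)
    2: (1, 5)
    3: (1, 5)
    4: (0, 6)
    5: (4, 0)
    6: (4, 0)
    7: (1, 5)
    8: (0, 6)
    9: (2, 4)
    10: (0, 6)
    11: (4, 0)
    12: (2, 4)
    13: (0, 6)
    14: (4, 0)
    15: (4, 0)
    16: (2, 4)

4 distinct reps among the 16 weights ⇒ 4 W_7-linkage classes:

[[1, 2, 3, 7], [4, 8, 10, 13], [5, 6, 11, 14, 15], [9, 12, 16]]


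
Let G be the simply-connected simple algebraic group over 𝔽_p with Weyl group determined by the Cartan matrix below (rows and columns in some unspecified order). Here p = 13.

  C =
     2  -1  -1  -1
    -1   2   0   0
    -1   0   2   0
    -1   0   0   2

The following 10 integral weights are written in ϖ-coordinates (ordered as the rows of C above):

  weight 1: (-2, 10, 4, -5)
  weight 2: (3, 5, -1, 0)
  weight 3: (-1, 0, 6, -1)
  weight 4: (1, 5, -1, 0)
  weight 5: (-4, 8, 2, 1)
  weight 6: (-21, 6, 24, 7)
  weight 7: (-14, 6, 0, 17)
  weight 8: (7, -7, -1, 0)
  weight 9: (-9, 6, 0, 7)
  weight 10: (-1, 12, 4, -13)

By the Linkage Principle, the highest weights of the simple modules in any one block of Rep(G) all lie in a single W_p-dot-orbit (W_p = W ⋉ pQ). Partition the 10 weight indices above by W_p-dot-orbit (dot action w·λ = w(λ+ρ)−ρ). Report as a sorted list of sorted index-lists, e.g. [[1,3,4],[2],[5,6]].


D_4 Cartan matrix, 4 simple roots permuted; ρ=(1,1,1,1).

Folding the 10 weights λ_j+ρ into Ā_13 (reps in the given 4-coord order):

  λ_1 → (2, 6, 0, 1) · λ_2 → (2, 6, 0, 1) · λ_3 → (0, 1, 7, 0) · λ_4 → (2, 6, 0, 1) · λ_5 → (2, 6, 0, 1) · λ_6 → (0, 1, 7, 0) · λ_7 → (0, 1, 7, 0) · λ_8 → (2, 6, 0, 1) · λ_9 → (0, 1, 7, 0) · λ_10 → (0, 1, 7, 0)

2 distinct reps among the 10 weights ⇒ 2 W_13-linkage classes:

[[1, 2, 4, 5, 8], [3, 6, 7, 9, 10]]


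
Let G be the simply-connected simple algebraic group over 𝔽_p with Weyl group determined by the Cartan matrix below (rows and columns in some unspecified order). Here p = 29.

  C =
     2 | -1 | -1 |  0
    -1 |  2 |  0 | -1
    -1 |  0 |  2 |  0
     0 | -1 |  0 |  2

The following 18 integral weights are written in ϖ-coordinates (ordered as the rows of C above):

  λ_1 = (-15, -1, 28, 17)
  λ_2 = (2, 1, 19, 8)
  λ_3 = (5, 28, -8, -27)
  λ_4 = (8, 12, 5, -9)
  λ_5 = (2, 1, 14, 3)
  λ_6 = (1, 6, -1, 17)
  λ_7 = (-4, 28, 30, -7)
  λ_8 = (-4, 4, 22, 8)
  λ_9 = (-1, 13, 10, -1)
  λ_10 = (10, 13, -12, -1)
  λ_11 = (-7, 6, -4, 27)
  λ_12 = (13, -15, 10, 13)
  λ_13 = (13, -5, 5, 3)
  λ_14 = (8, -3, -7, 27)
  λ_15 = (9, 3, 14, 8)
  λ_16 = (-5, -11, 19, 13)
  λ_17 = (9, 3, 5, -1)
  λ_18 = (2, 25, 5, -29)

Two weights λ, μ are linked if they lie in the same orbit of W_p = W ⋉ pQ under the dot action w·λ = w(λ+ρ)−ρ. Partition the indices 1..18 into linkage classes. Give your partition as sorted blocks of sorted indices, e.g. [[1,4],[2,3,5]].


Root system A_4: the 4×4 matrix C matches after relabeling.

Alcove-folded reps (p=29, 18 weights, presented ϖ-order):

  [1] (0, 14, 11, 0) · [2] (3, 2, 15, 4) · [3] (1, 2, 0, 20) · [4] (9, 5, 6, 8) · [5] (3, 2, 15, 4) · [6] (2, 7, 0, 18) · [7] (1, 2, 0, 20) · [8] (3, 2, 15, 4) · [9] (0, 14, 11, 0) · [10] (0, 14, 11, 0) · [11] (1, 2, 0, 20) · [12] (0, 14, 11, 0) · [13] (10, 4, 6, 0) · [14] (1, 2, 0, 20) · [15] (10, 4, 6, 0) · [16] (10, 4, 6, 0) · [17] (10, 4, 6, 0) · [18] (1, 2, 0, 20)

These 18 weights hit 6 W_29-dot-orbits; sizes (4, 3, 5, 1, 1, 4):

[[1, 9, 10, 12], [2, 5, 8], [3, 7, 11, 14, 18], [4], [6], [13, 15, 16, 17]]


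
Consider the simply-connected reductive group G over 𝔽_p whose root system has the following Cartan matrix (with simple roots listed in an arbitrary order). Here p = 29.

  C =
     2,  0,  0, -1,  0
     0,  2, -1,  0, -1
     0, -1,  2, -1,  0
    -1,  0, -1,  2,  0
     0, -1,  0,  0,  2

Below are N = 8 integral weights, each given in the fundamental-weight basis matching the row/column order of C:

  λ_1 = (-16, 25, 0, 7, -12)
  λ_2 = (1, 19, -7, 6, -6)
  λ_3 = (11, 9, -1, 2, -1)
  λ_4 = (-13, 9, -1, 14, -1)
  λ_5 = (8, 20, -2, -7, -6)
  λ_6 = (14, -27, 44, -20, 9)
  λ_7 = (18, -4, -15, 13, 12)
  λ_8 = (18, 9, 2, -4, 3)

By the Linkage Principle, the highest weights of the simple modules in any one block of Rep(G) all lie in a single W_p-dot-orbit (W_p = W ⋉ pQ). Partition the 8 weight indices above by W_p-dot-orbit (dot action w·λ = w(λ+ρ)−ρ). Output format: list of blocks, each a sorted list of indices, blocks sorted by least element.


Dynkin diagram of C (from the 8 off-diagonal −1 entries): A_5.

Ā_29 reps of the 8 weights (A_5, coords as presented):

  1: (2, 9, 6, 1, 5)
  2: (2, 9, 6, 1, 5)
  3: (12, 10, 0, 3, 0)
  4: (12, 10, 0, 3, 0)
  5: (2, 9, 6, 1, 5)
  6: (12, 10, 0, 3, 0)
  7: (12, 10, 0, 3, 0)
  8: (12, 10, 0, 3, 0)

Partition of {1..8} into 2 W_29-dot-orbits:

[[1, 2, 5], [3, 4, 6, 7, 8]]


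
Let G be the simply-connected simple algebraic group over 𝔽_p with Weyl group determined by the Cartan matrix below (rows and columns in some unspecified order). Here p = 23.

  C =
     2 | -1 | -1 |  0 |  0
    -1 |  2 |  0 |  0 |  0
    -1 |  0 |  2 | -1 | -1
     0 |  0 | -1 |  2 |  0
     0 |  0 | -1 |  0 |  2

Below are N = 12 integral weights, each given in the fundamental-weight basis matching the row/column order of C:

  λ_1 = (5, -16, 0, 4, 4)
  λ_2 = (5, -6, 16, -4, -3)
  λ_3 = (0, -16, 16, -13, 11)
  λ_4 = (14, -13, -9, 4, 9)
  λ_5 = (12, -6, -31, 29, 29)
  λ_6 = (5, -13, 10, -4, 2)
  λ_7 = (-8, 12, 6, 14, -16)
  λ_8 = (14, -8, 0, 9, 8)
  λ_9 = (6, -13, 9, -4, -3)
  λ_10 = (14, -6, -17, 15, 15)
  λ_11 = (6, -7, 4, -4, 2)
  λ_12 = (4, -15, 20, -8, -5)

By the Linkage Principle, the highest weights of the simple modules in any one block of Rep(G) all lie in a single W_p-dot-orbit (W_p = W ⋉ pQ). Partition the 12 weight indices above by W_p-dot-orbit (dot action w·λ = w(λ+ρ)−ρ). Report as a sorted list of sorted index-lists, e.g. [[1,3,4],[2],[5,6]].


C ↔ D_5 under row/col permutation; |W(D_5)| = 1920.

Each λ_j+ρ reduced to Ā_23; 5-tuples below use C's row order:

  1: (1, 6, 2, 3, 3)
  2: (5, 7, 0, 3, 2)
  3: (1, 6, 2, 3, 3)
  4: (5, 7, 0, 3, 2)
  5: (1, 2, 7, 0, 0)
  6: (1, 6, 2, 3, 3)
  7: (1, 2, 7, 0, 0)
  8: (5, 1, 2, 2, 3)
  9: (5, 7, 0, 3, 2)
  10: (1, 2, 7, 0, 0)
  11: (1, 6, 2, 3, 3)
  12: (1, 1, 3, 4, 1)

The 12 indices split into 5 linkage classes (same alcove rep ⇔ same W_23-dot-orbit):

[[1, 3, 6, 11], [2, 4, 9], [5, 7, 10], [8], [12]]


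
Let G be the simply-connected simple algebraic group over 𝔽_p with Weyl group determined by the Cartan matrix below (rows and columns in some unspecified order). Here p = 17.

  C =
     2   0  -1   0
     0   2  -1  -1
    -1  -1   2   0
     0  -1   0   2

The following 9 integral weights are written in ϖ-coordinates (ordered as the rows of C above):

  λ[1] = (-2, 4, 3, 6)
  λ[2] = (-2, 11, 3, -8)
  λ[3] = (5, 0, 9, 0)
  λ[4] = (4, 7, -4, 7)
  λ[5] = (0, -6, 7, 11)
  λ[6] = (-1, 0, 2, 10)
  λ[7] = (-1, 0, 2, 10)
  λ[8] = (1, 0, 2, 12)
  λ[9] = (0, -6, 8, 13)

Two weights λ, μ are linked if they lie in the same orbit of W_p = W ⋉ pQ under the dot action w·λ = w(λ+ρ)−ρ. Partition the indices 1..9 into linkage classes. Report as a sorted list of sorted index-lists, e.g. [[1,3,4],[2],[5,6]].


Cartan matrix: type A_4 (|W|=120); un-permuting the 4 rows.

λ_j+ρ reflected into Ā_17 (⟨·,θ^∨⟩≤17); 4-tuples as given:

  λ_1 → (1, 5, 3, 7) · λ_2 → (1, 5, 3, 7) · λ_3 → (5, 1, 10, 0) · λ_4 → (1, 5, 3, 7) · λ_5 → (1, 5, 3, 7) · λ_6 → (0, 1, 3, 11) · λ_7 → (0, 1, 3, 11) · λ_8 → (0, 1, 3, 11) · λ_9 → (1, 5, 3, 7)

Grouping the 9 weights by Ā_17-representative: 3 linkage classes.

[[1, 2, 4, 5, 9], [3], [6, 7, 8]]


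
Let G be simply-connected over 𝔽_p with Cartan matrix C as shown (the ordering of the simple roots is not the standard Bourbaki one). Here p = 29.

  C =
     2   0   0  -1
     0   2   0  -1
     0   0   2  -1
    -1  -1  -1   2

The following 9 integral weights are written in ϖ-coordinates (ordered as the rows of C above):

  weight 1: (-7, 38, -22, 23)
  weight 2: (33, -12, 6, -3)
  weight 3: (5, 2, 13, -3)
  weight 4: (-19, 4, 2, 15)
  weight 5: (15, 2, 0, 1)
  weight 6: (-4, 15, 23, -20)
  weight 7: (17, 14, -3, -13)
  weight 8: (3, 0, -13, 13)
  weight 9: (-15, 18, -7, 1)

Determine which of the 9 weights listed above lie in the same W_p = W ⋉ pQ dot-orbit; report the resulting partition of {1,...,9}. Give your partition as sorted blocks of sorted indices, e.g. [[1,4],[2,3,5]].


D_4 Cartan matrix, 4 simple roots permuted; ρ=(1,1,1,1).

Each λ_j+ρ reduced to Ā_29; 4-tuples below use C's row order:

  1: (16, 3, 1, 2) · 2: (16, 3, 1, 2) · 3: (4, 1, 12, 2) · 4: (16, 3, 1, 2) · 5: (16, 3, 1, 2) · 6: (16, 3, 1, 2) · 7: (4, 1, 12, 2) · 8: (4, 1, 12, 2) · 9: (4, 1, 12, 2)

These 9 weights hit 2 W_29-dot-orbits; sizes (5, 4):

[[1, 2, 4, 5, 6], [3, 7, 8, 9]]


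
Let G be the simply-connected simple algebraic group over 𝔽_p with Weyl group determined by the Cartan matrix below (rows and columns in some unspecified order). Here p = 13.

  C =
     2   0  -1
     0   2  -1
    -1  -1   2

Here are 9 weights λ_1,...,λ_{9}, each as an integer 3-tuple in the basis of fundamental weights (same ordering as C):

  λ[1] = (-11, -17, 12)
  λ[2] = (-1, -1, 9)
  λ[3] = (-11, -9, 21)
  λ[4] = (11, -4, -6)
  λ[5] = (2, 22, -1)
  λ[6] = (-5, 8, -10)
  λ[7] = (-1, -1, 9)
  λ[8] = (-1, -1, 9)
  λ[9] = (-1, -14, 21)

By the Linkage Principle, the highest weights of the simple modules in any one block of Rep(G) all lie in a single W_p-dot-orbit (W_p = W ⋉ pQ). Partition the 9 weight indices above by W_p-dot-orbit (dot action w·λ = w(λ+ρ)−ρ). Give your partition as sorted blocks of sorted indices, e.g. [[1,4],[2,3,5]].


Dynkin diagram of C (from the 4 off-diagonal −1 entries): A_3.

W_13-reps of the 9 weights in Ā_13 (same 3-coord order as C):

  λ_1+ρ ↦ (0, 0, 10)
  λ_2+ρ ↦ (0, 0, 10)
  λ_3+ρ ↦ (1, 1, 3)
  λ_4+ρ ↦ (4, 5, 3)
  λ_5+ρ ↦ (0, 0, 10)
  λ_6+ρ ↦ (9, 4, 0)
  λ_7+ρ ↦ (0, 0, 10)
  λ_8+ρ ↦ (0, 0, 10)
  λ_9+ρ ↦ (9, 4, 0)

Linkage partition of the 9 weights (4 classes, p=13):

[[1, 2, 5, 7, 8], [3], [4], [6, 9]]


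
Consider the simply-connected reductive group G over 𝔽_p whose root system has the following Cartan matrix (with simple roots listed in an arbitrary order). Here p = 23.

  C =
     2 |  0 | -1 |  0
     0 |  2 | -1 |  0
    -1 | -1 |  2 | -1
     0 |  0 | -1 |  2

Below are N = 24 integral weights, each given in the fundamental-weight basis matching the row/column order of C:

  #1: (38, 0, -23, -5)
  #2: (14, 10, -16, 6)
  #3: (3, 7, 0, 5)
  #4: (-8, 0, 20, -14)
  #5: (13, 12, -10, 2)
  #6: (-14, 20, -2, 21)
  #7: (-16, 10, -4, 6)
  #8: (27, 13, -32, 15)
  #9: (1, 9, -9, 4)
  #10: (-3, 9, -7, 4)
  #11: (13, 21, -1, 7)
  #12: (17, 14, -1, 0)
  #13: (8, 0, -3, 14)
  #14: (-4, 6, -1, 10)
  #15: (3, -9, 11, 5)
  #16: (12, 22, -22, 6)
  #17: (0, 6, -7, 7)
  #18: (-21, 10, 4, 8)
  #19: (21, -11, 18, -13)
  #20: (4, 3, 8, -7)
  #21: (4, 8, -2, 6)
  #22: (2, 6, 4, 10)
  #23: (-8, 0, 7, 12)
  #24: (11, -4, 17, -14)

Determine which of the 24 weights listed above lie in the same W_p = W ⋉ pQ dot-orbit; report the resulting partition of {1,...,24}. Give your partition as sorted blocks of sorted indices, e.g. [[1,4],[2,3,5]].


Cartan matrix: type D_4 (|W|=192); un-permuting the 4 rows.

W_23-reps of the 24 weights in Ā_23 (same 4-coord order as C):

  [1] (5, 1, 1, 2);  [2] (0, 4, 3, 8);  [3] (4, 8, 1, 6);  [4] (7, 1, 1, 13);  [5] (5, 4, 3, 6);  [6] (5, 1, 1, 2);  [7] (0, 4, 3, 8);  [8] (4, 8, 1, 6);  [9] (5, 1, 1, 2);  [10] (5, 1, 1, 2);  [11] (7, 1, 1, 13);  [12] (7, 4, 1, 10);  [13] (7, 1, 1, 13);  [14] (0, 4, 3, 8);  [15] (4, 8, 1, 6);  [16] (7, 1, 1, 13);  [17] (5, 1, 1, 2);  [18] (5, 4, 3, 6);  [19] (4, 8, 1, 6);  [20] (5, 4, 3, 6);  [21] (4, 8, 1, 6);  [22] (0, 4, 3, 8);  [23] (7, 1, 1, 13);  [24] (5, 4, 3, 6)

Grouping the 24 weights by Ā_23-representative: 6 linkage classes.

[[1, 6, 9, 10, 17], [2, 7, 14, 22], [3, 8, 15, 19, 21], [4, 11, 13, 16, 23], [5, 18, 20, 24], [12]]
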